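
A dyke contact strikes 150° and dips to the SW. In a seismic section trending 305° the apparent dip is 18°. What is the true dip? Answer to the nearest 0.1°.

β = acute angle between strike 150° and section 305° = 25°.
tan δ = tan α / sin β = tan 18° / sin 25° = 0.3249 / 0.4226 = 0.7688
δ = arctan(0.7688) = 37.55°

37.6°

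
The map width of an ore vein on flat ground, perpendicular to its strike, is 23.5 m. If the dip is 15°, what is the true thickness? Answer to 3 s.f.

True thickness t = w · sin(dip) = 23.5 × sin 15°
t = 23.5 × 0.2588 = 6.082 m

6.08 m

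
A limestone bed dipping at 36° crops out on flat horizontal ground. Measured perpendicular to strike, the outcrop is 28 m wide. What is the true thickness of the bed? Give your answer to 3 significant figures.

True thickness t = w · sin(dip) = 28 × sin 36°
t = 28 × 0.5878 = 16.458 m

16.5 m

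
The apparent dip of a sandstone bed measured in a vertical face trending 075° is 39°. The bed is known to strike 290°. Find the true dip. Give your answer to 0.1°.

54.7°

The section is 35° from the strike.
tan(true dip) = tan 39° / sin 35° = 1.4118
true dip = arctan 1.4118 = 54.69°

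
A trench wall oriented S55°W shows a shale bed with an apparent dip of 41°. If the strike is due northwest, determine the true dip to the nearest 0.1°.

41.4°

β = acute angle between strike due northwest and section S55°W = 80°.
tan(true dip) = tan 41° / sin 80° = 0.8827
true dip = arctan 0.8827 = 41.43°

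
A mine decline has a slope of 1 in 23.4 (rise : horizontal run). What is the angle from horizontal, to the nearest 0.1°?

2.4°

tan θ = 1/23.4 = 0.0427
θ = arctan(0.0427) = 2.45°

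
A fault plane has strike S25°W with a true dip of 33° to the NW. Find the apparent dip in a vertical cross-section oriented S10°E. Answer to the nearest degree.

The strike is S25°W and the section trends S10°E; the acute angle between them is β = 35°.
tan(apparent dip) = tan 33° · sin 35° = 0.3725
α = arctan(0.3725) = 20.43°

20°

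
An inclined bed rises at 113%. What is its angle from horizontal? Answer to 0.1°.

48.5°

tan θ = 113/100 = 1.1300
θ = arctan(1.1300) = 48.49°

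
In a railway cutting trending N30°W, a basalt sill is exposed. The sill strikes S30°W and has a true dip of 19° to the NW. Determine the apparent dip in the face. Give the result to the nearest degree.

17°

The section lies 60° from the strike.
tan(apparent dip) = tan 19° · sin 60° = 0.2982
α = arctan(0.2982) = 16.60°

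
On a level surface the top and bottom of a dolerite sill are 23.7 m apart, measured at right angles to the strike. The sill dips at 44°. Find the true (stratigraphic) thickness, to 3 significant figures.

True thickness t = w · sin(dip) = 23.7 × sin 44°
t = 23.7 × 0.6947 = 16.463 m

16.5 m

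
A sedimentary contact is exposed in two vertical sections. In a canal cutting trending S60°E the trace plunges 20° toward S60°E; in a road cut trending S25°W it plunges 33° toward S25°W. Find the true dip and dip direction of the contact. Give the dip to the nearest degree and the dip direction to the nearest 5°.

Represent each trace as a vector plunging at its apparent dip toward its trend (east-north-up frame): v₁ = (0.814, -0.470, -0.342), v₂ = (-0.354, -0.760, -0.545).
Cross product v₁ × v₂ gives the pole to the plane: n ∝ (0.004, -0.564, 0.785).
True dip = arccos(n_z / |n|) = arccos(0.8119) = 35.7°.
The horizontal component of n points toward azimuth atan2(n_x, n_y) = 180°, the dip direction.

true dip 36°, dip direction 180°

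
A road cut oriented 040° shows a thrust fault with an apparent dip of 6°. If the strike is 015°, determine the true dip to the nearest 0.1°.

14.0°

The section is 25° from the strike.
tan δ = tan α / sin β = tan 6° / sin 25° = 0.1051 / 0.4226 = 0.2487
δ = arctan(0.2487) = 13.97°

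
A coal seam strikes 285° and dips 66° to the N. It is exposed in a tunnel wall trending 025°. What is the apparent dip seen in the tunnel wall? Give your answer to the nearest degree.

66°

The section lies 80° from the strike.
tan(apparent dip) = tan 66° · sin 80° = 2.2119
apparent dip = arctan 2.2119 = 65.67°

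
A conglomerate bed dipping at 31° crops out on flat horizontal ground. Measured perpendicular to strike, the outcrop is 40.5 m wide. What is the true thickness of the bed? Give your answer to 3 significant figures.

True thickness t = w · sin(dip) = 40.5 × sin 31°
t = 40.5 × 0.5150 = 20.859 m

20.9 m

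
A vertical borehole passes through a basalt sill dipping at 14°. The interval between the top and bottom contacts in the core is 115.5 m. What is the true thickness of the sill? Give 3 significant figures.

112 m

True thickness t = h · cos(dip) = 115.5 × cos 14°
t = 115.5 × 0.9703 = 112.069 m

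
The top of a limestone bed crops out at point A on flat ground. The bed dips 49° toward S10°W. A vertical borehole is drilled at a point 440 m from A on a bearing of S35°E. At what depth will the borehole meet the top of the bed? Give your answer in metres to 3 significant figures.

The hole lies 45° from the dip direction, so the down-dip offset is 440 × cos 45° = 311.13 m.
Depth = down-dip offset × tan(dip) = 311.13 × tan 49° = 311.13 × 1.1504
Depth = 357.91 m

358 m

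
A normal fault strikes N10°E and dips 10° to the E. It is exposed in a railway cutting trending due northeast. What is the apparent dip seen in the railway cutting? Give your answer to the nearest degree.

The section lies 35° from the strike.
tan α = tan 10° × sin 35° = 0.1763 × 0.5736 = 0.1011
apparent dip = arctan 0.1011 = 5.78°

6°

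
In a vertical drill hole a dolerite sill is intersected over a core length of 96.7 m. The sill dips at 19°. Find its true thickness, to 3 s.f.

91.4 m

True thickness t = h · cos(dip) = 96.7 × cos 19°
t = 96.7 × 0.9455 = 91.432 m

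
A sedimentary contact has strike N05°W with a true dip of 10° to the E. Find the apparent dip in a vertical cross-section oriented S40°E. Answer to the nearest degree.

6°

The strike is N05°W and the section trends S40°E; the acute angle between them is β = 35°.
tan α = tan 10° × sin 35° = 0.1763 × 0.5736 = 0.1011
apparent dip = arctan 0.1011 = 5.78°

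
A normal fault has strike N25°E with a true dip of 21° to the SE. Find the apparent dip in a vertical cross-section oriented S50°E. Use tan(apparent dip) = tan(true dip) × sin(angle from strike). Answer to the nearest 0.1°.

20.3°

Angle between strike (N25°E) and section (S50°E): β = 75°.
tan(apparent dip) = tan 21° · sin 75° = 0.3708
apparent dip = arctan 0.3708 = 20.34°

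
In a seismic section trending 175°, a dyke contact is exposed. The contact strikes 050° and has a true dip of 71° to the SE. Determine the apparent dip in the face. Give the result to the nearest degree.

The strike is 050° and the section trends 175°; the acute angle between them is β = 55°.
tan(apparent dip) = tan 71° · sin 55° = 2.3790
α = arctan(2.3790) = 67.20°

67°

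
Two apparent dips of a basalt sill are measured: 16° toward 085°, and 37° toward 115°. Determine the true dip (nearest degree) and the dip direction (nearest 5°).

Each apparent-dip line lies in the plane. As unit vectors (x east, y north, z up), v₁ plunges 16°→085° and v₂ plunges 37°→115°.
Cross product v₁ × v₂ gives the pole to the plane: n ∝ (0.143, -0.377, 0.384).
True dip = arccos(n_z / |n|) = arccos(0.6895) = 46.4°.
Dip direction = azimuth of (n_x, n_y) = atan2(0.143, -0.377) = 159°.

true dip 46°, dip direction 160°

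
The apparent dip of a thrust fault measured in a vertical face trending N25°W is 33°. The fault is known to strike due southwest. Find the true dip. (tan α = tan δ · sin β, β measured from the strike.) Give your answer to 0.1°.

34.6°

β = acute angle between strike due southwest and section N25°W = 70°.
tan(true dip) = tan 33° / sin 70° = 0.6911
true dip = arctan 0.6911 = 34.65°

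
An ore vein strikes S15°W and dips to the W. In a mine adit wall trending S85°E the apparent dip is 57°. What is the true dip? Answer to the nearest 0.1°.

57.4°

β = acute angle between strike S15°W and section S85°E = 80°.
tan(true dip) = tan 57° / sin 80° = 1.5636
δ = arctan(1.5636) = 57.40°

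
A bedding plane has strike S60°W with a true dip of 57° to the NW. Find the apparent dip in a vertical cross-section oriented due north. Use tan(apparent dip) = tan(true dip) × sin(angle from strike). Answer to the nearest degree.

Angle between strike (S60°W) and section (due north): β = 60°.
tan α = tan 57° × sin 60° = 1.5399 × 0.8660 = 1.3336
apparent dip = arctan 1.3336 = 53.13°

53°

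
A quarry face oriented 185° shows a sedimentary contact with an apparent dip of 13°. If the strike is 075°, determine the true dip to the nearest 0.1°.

β = acute angle between strike 075° and section 185° = 70°.
tan δ = tan α / sin β = tan 13° / sin 70° = 0.2309 / 0.9397 = 0.2457
δ = arctan(0.2457) = 13.80°

13.8°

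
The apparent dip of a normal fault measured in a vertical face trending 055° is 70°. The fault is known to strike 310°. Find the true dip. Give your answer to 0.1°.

70.6°

β = acute angle between strike 310° and section 055° = 75°.
tan δ = tan α / sin β = tan 70° / sin 75° = 2.7475 / 0.9659 = 2.8444
δ = arctan(2.8444) = 70.63°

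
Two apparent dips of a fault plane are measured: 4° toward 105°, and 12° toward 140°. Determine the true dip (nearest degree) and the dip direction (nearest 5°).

Represent each trace as a vector plunging at its apparent dip toward its trend (east-north-up frame): v₁ = (0.964, -0.258, -0.070), v₂ = (0.629, -0.749, -0.208).
n = v₁ × v₂ = (-0.001, -0.156, 0.560) (taken with n_z > 0).
True dip = arccos(n_z / |n|) = arccos(0.9631) = 15.6°.
Dip direction = azimuth of (n_x, n_y) = atan2(-0.001, -0.156) = 181°.

true dip 16°, dip direction 180°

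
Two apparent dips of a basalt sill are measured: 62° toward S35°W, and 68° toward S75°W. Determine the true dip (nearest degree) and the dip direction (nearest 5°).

Represent each trace as a vector plunging at its apparent dip toward its trend (east-north-up frame): v₁ = (-0.269, -0.385, -0.883), v₂ = (-0.362, -0.097, -0.927).
Cross product v₁ × v₂ gives the pole to the plane: n ∝ (-0.271, -0.070, 0.113).
True dip = arccos(n_z / |n|) = arccos(0.3746) = 68.0°.
Dip direction = atan2(-0.271, -0.070) = 256° (azimuth of n's horizontal projection).

true dip 68°, dip direction 255°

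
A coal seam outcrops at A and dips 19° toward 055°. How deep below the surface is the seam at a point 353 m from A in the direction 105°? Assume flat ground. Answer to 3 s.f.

78.1 m

The hole lies 50° from the dip direction, so the down-dip offset is 353 × cos 50° = 226.90 m.
Depth = down-dip offset × tan(dip) = 226.90 × tan 19° = 226.90 × 0.3443
Depth = 78.13 m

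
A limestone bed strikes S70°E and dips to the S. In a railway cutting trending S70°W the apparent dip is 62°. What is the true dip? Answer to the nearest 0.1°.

The section is 40° from the strike.
tan δ = tan α / sin β = tan 62° / sin 40° = 1.8807 / 0.6428 = 2.9259
true dip = arctan 2.9259 = 71.13°

71.1°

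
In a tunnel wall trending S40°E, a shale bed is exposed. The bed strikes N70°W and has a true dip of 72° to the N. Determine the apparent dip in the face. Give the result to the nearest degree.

The section lies 30° from the strike.
tan(apparent dip) = tan 72° · sin 30° = 1.5388
apparent dip = arctan 1.5388 = 56.98°

57°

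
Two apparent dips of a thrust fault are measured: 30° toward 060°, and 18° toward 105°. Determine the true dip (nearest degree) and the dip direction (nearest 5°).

true dip 31°, dip direction 050°

The two traces are lines in the plane: v₁ = (sin 60°·cos 30°, cos 60°·cos 30°, −sin 30°), v₂ = (sin 105°·cos 18°, cos 105°·cos 18°, −sin 18°).
n = v₁ × v₂ = (0.257, 0.228, 0.582) (taken with n_z > 0).
Dip δ = arctan(|n_h|/n_z) = arctan(0.343/0.582) = 30.5°.
Dip direction = atan2(0.257, 0.228) = 48° (azimuth of n's horizontal projection).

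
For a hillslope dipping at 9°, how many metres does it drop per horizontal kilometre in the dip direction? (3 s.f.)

drop per km = 1000 × tan 9° = 1000 × 0.1584

158 m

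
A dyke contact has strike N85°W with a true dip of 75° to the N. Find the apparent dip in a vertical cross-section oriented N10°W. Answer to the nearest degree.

74°

Angle between strike (N85°W) and section (N10°W): β = 75°.
tan(apparent dip) = tan 75° · sin 75° = 3.6049
apparent dip = arctan 3.6049 = 74.50°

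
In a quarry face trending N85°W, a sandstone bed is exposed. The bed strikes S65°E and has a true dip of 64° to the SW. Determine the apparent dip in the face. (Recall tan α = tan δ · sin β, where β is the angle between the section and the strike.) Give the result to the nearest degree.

35°

The strike is S65°E and the section trends N85°W; the acute angle between them is β = 20°.
tan(apparent dip) = tan 64° · sin 20° = 0.7012
α = arctan(0.7012) = 35.04°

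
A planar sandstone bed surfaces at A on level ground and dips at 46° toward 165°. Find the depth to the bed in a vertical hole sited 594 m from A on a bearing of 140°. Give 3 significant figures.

The hole lies 25° from the dip direction, so the down-dip offset is 594 × cos 25° = 538.35 m.
Depth = down-dip offset × tan(dip) = 538.35 × tan 46° = 538.35 × 1.0355
Depth = 557.47 m

557 m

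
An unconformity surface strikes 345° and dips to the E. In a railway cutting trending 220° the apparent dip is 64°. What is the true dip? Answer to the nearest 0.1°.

68.2°

β = acute angle between strike 345° and section 220° = 55°.
tan(true dip) = tan 64° / sin 55° = 2.5030
δ = arctan(2.5030) = 68.22°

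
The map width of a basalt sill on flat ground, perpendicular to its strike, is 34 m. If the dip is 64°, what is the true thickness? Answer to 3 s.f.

30.6 m

True thickness t = w · sin(dip) = 34 × sin 64°
t = 34 × 0.8988 = 30.559 m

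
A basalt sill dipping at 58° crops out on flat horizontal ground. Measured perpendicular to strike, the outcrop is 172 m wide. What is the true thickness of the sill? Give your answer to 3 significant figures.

True thickness t = w · sin(dip) = 172 × sin 58°
t = 172 × 0.8480 = 145.864 m

146 m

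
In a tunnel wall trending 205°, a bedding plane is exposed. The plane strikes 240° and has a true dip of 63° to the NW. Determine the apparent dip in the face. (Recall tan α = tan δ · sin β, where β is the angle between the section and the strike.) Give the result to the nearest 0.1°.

Angle between strike (240°) and section (205°): β = 35°.
tan α = tan 63° × sin 35° = 1.9626 × 0.5736 = 1.1257
apparent dip = arctan 1.1257 = 48.38°

48.4°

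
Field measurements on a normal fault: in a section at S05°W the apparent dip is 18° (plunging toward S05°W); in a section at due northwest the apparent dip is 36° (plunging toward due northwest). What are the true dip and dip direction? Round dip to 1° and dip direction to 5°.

The two traces are lines in the plane: v₁ = (sin 185°·cos 18°, cos 185°·cos 18°, −sin 18°), v₂ = (sin 315°·cos 36°, cos 315°·cos 36°, −sin 36°).
Cross product v₁ × v₂ gives the pole to the plane: n ∝ (-0.734, -0.128, 0.589).
tan δ = √(n_x²+n_y²)/n_z = 0.745/0.589, so δ = 51.6°.
Dip direction = atan2(-0.734, -0.128) = 260° (azimuth of n's horizontal projection).

true dip 52°, dip direction 260°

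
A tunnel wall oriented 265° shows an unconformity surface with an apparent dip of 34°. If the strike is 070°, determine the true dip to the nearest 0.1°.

69.0°

β = acute angle between strike 070° and section 265° = 15°.
tan(true dip) = tan 34° / sin 15° = 2.6061
δ = arctan(2.6061) = 69.01°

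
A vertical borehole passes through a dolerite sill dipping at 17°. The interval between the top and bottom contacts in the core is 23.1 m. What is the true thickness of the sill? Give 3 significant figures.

True thickness t = h · cos(dip) = 23.1 × cos 17°
t = 23.1 × 0.9563 = 22.091 m

22.1 m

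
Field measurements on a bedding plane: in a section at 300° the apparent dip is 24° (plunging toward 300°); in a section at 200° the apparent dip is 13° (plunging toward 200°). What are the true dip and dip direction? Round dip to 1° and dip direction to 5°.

Each apparent-dip line lies in the plane. As unit vectors (x east, y north, z up), v₁ plunges 24°→300° and v₂ plunges 13°→200°.
Cross product v₁ × v₂ gives the pole to the plane: n ∝ (-0.475, -0.042, 0.877).
tan δ = √(n_x²+n_y²)/n_z = 0.477/0.877, so δ = 28.6°.
The horizontal component of n points toward azimuth atan2(n_x, n_y) = 265°, the dip direction.

true dip 29°, dip direction 265°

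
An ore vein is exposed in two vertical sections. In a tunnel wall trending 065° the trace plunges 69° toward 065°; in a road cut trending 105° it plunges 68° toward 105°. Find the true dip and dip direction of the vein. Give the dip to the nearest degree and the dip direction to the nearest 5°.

true dip 70°, dip direction 080°

Represent each trace as a vector plunging at its apparent dip toward its trend (east-north-up frame): v₁ = (0.325, 0.151, -0.934), v₂ = (0.362, -0.097, -0.927).
n = v₁ × v₂ = (0.231, 0.037, 0.086) (taken with n_z > 0).
tan δ = √(n_x²+n_y²)/n_z = 0.234/0.086, so δ = 69.7°.
Dip direction = atan2(0.231, 0.037) = 81° (azimuth of n's horizontal projection).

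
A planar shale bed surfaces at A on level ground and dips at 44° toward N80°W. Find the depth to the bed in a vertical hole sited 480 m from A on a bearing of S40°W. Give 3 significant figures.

232 m

The hole lies 60° from the dip direction, so the down-dip offset is 480 × cos 60° = 240.00 m.
Depth = down-dip offset × tan(dip) = 240.00 × tan 44° = 240.00 × 0.9657
Depth = 231.77 m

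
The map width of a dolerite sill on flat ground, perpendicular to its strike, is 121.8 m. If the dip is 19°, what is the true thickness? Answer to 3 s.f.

39.7 m

True thickness t = w · sin(dip) = 121.8 × sin 19°
t = 121.8 × 0.3256 = 39.654 m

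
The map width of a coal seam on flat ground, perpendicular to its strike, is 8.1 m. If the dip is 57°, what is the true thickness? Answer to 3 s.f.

6.79 m

True thickness t = w · sin(dip) = 8.1 × sin 57°
t = 8.1 × 0.8387 = 6.793 m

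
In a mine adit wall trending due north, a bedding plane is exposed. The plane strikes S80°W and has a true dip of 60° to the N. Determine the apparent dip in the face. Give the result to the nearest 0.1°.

Angle between strike (S80°W) and section (due north): β = 80°.
tan α = tan 60° × sin 80° = 1.7321 × 0.9848 = 1.7057
apparent dip = arctan 1.7057 = 59.62°

59.6°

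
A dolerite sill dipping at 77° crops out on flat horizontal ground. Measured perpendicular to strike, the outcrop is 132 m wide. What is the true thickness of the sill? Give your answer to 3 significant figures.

129 m

True thickness t = w · sin(dip) = 132 × sin 77°
t = 132 × 0.9744 = 128.617 m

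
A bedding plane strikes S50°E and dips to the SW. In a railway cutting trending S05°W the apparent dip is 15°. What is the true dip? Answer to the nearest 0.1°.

18.1°

β = acute angle between strike S50°E and section S05°W = 55°.
tan(true dip) = tan 15° / sin 55° = 0.3271
true dip = arctan 0.3271 = 18.11°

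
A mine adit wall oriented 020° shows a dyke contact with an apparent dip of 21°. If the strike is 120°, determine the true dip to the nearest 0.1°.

21.3°

β = acute angle between strike 120° and section 020° = 80°.
tan δ = tan α / sin β = tan 21° / sin 80° = 0.3839 / 0.9848 = 0.3898
true dip = arctan 0.3898 = 21.30°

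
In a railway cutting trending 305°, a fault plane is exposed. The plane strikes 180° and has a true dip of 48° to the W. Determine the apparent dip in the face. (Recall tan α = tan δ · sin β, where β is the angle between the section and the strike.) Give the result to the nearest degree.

The strike is 180° and the section trends 305°; the acute angle between them is β = 55°.
tan(apparent dip) = tan 48° · sin 55° = 0.9098
α = arctan(0.9098) = 42.29°

42°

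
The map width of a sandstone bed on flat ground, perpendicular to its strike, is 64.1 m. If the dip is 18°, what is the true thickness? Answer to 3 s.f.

True thickness t = w · sin(dip) = 64.1 × sin 18°
t = 64.1 × 0.3090 = 19.808 m

19.8 m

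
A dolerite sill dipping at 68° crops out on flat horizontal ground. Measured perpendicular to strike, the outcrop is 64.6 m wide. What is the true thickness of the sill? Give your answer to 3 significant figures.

59.9 m

True thickness t = w · sin(dip) = 64.6 × sin 68°
t = 64.6 × 0.9272 = 59.896 m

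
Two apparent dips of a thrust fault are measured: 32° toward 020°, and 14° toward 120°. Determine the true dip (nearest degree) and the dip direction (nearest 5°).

true dip 36°, dip direction 050°

Each apparent-dip line lies in the plane. As unit vectors (x east, y north, z up), v₁ plunges 32°→020° and v₂ plunges 14°→120°.
The plane normal is n = v₁ × v₂ ∝ (0.450, 0.375, 0.810).
Dip δ = arctan(|n_h|/n_z) = arctan(0.586/0.810) = 35.9°.
Dip direction = atan2(0.450, 0.375) = 50° (azimuth of n's horizontal projection).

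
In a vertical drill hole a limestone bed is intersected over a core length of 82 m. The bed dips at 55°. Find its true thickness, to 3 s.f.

True thickness t = h · cos(dip) = 82 × cos 55°
t = 82 × 0.5736 = 47.033 m

47.0 m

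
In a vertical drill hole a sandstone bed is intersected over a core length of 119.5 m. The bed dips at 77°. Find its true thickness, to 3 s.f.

True thickness t = h · cos(dip) = 119.5 × cos 77°
t = 119.5 × 0.2250 = 26.882 m

26.9 m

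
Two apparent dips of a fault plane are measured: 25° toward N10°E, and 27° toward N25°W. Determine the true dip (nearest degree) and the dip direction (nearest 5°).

true dip 27°, dip direction 345°

Each apparent-dip line lies in the plane. As unit vectors (x east, y north, z up), v₁ plunges 25°→N10°E and v₂ plunges 27°→N25°W.
Cross product v₁ × v₂ gives the pole to the plane: n ∝ (-0.064, 0.231, 0.463).
tan δ = √(n_x²+n_y²)/n_z = 0.239/0.463, so δ = 27.3°.
Dip direction = azimuth of (n_x, n_y) = atan2(-0.064, 0.231) = 345°.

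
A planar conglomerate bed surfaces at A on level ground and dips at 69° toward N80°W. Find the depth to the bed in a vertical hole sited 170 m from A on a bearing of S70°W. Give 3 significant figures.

The hole lies 30° from the dip direction, so the down-dip offset is 170 × cos 30° = 147.22 m.
Depth = down-dip offset × tan(dip) = 147.22 × tan 69° = 147.22 × 2.6051
Depth = 383.53 m

384 m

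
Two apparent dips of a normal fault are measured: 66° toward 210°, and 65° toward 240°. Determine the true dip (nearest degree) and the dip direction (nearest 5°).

true dip 66°, dip direction 220°

Represent each trace as a vector plunging at its apparent dip toward its trend (east-north-up frame): v₁ = (-0.203, -0.352, -0.914), v₂ = (-0.366, -0.211, -0.906).
n = v₁ × v₂ = (-0.126, -0.150, 0.086) (taken with n_z > 0).
Dip δ = arctan(|n_h|/n_z) = arctan(0.196/0.086) = 66.3°.
Dip direction = atan2(-0.126, -0.150) = 220° (azimuth of n's horizontal projection).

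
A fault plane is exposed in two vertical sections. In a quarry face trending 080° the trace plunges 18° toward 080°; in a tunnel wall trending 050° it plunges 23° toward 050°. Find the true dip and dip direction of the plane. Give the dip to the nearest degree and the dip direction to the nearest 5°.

true dip 23°, dip direction 040°

Represent each trace as a vector plunging at its apparent dip toward its trend (east-north-up frame): v₁ = (0.937, 0.165, -0.309), v₂ = (0.705, 0.592, -0.391).
n = v₁ × v₂ = (0.118, 0.148, 0.438) (taken with n_z > 0).
Dip δ = arctan(|n_h|/n_z) = arctan(0.190/0.438) = 23.4°.
The horizontal component of n points toward azimuth atan2(n_x, n_y) = 39°, the dip direction.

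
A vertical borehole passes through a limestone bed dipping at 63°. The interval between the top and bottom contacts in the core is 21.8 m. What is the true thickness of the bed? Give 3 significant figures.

9.90 m

True thickness t = h · cos(dip) = 21.8 × cos 63°
t = 21.8 × 0.4540 = 9.897 m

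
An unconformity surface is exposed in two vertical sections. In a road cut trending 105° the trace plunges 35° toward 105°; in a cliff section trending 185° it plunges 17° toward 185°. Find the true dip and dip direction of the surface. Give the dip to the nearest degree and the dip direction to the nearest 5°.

true dip 36°, dip direction 120°

Each apparent-dip line lies in the plane. As unit vectors (x east, y north, z up), v₁ plunges 35°→105° and v₂ plunges 17°→185°.
The plane normal is n = v₁ × v₂ ∝ (0.484, -0.279, 0.771).
tan δ = √(n_x²+n_y²)/n_z = 0.559/0.771, so δ = 35.9°.
Dip direction = azimuth of (n_x, n_y) = atan2(0.484, -0.279) = 120°.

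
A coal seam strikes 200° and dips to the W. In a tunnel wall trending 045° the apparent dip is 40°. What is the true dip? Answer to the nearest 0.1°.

63.3°

β = acute angle between strike 200° and section 045° = 25°.
tan(true dip) = tan 40° / sin 25° = 1.9855
δ = arctan(1.9855) = 63.27°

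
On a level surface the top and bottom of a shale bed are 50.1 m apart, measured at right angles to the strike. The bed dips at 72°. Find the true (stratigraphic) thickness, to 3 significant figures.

47.6 m

True thickness t = w · sin(dip) = 50.1 × sin 72°
t = 50.1 × 0.9511 = 47.648 m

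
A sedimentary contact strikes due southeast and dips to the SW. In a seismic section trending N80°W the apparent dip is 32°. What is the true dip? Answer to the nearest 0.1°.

The section is 35° from the strike.
tan(true dip) = tan 32° / sin 35° = 1.0894
true dip = arctan 1.0894 = 47.45°

47.5°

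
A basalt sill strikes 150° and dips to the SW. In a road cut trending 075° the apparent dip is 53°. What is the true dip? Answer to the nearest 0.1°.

β = acute angle between strike 150° and section 075° = 75°.
tan(true dip) = tan 53° / sin 75° = 1.3739
true dip = arctan 1.3739 = 53.95°

53.9°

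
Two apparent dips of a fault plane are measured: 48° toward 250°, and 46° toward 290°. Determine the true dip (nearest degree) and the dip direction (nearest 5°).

true dip 49°, dip direction 265°

Each apparent-dip line lies in the plane. As unit vectors (x east, y north, z up), v₁ plunges 48°→250° and v₂ plunges 46°→290°.
Cross product v₁ × v₂ gives the pole to the plane: n ∝ (-0.341, -0.033, 0.299).
Dip δ = arctan(|n_h|/n_z) = arctan(0.343/0.299) = 48.9°.
The horizontal component of n points toward azimuth atan2(n_x, n_y) = 265°, the dip direction.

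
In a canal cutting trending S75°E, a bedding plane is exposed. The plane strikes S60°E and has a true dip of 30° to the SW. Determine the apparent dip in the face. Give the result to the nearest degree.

Angle between strike (S60°E) and section (S75°E): β = 15°.
tan(apparent dip) = tan 30° · sin 15° = 0.1494
α = arctan(0.1494) = 8.50°

8°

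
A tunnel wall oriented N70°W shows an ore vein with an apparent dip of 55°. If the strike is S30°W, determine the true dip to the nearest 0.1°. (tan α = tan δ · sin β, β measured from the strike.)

β = acute angle between strike S30°W and section N70°W = 80°.
tan δ = tan α / sin β = tan 55° / sin 80° = 1.4281 / 0.9848 = 1.4502
true dip = arctan 1.4502 = 55.41°

55.4°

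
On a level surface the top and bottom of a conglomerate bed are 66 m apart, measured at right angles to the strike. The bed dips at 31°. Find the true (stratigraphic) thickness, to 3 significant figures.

True thickness t = w · sin(dip) = 66 × sin 31°
t = 66 × 0.5150 = 33.993 m

34.0 m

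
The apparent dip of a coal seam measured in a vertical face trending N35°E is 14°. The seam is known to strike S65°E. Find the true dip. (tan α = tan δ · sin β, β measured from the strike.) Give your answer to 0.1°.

β = acute angle between strike S65°E and section N35°E = 80°.
tan δ = tan α / sin β = tan 14° / sin 80° = 0.2493 / 0.9848 = 0.2532
δ = arctan(0.2532) = 14.21°

14.2°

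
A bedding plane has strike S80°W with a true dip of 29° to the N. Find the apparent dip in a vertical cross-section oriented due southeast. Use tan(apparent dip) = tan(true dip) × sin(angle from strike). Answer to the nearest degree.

24°

Angle between strike (S80°W) and section (due southeast): β = 55°.
tan(apparent dip) = tan 29° · sin 55° = 0.4541
apparent dip = arctan 0.4541 = 24.42°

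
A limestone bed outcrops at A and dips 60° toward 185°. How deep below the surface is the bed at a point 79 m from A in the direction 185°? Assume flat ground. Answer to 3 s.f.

137 m

The hole is directly down-dip from the outcrop, so the down-dip offset is 79 m.
Depth = down-dip offset × tan(dip) = 79.00 × tan 60° = 79.00 × 1.7321
Depth = 136.83 m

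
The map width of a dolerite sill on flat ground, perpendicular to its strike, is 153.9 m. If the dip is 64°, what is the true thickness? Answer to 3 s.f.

138 m

True thickness t = w · sin(dip) = 153.9 × sin 64°
t = 153.9 × 0.8988 = 138.324 m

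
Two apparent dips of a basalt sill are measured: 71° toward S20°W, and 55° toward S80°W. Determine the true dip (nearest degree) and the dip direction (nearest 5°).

Represent each trace as a vector plunging at its apparent dip toward its trend (east-north-up frame): v₁ = (-0.111, -0.306, -0.946), v₂ = (-0.565, -0.100, -0.819).
Cross product v₁ × v₂ gives the pole to the plane: n ∝ (-0.156, -0.443, 0.162).
True dip = arccos(n_z / |n|) = arccos(0.3256) = 71.0°.
Dip direction = atan2(-0.156, -0.443) = 199° (azimuth of n's horizontal projection).

true dip 71°, dip direction 200°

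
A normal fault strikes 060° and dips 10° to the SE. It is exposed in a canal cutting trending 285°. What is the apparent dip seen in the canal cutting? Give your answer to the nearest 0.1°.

7.1°

The section lies 45° from the strike.
tan(apparent dip) = tan 10° · sin 45° = 0.1247
apparent dip = arctan 0.1247 = 7.11°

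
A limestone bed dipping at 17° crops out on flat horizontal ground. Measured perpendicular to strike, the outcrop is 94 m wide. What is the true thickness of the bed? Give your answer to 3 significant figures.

True thickness t = w · sin(dip) = 94 × sin 17°
t = 94 × 0.2924 = 27.483 m

27.5 m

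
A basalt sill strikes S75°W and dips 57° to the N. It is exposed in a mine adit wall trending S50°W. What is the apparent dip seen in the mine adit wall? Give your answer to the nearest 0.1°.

33.1°

Angle between strike (S75°W) and section (S50°W): β = 25°.
tan α = tan 57° × sin 25° = 1.5399 × 0.4226 = 0.6508
apparent dip = arctan 0.6508 = 33.06°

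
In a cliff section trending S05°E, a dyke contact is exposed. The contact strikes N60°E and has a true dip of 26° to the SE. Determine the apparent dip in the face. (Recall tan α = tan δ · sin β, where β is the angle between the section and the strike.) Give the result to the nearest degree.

24°

The section lies 65° from the strike.
tan(apparent dip) = tan 26° · sin 65° = 0.4420
apparent dip = arctan 0.4420 = 23.85°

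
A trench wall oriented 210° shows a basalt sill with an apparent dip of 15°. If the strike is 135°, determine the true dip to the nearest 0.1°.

The section is 75° from the strike.
tan δ = tan α / sin β = tan 15° / sin 75° = 0.2679 / 0.9659 = 0.2774
true dip = arctan 0.2774 = 15.50°

15.5°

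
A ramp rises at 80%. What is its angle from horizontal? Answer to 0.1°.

38.7°

tan θ = 80/100 = 0.8000
θ = arctan(0.8000) = 38.66°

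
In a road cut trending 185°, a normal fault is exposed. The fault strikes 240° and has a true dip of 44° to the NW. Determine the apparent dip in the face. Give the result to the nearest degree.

38°

Angle between strike (240°) and section (185°): β = 55°.
tan α = tan 44° × sin 55° = 0.9657 × 0.8192 = 0.7910
α = arctan(0.7910) = 38.35°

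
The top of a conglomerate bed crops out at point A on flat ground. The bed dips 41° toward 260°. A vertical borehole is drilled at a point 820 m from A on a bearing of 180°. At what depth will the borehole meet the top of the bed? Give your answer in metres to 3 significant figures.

124 m

The hole lies 80° from the dip direction, so the down-dip offset is 820 × cos 80° = 142.39 m.
Depth = down-dip offset × tan(dip) = 142.39 × tan 41° = 142.39 × 0.8693
Depth = 123.78 m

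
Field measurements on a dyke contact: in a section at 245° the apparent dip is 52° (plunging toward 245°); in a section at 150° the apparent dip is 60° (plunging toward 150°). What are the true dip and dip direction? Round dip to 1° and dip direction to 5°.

true dip 66°, dip direction 190°

The two traces are lines in the plane: v₁ = (sin 245°·cos 52°, cos 245°·cos 52°, −sin 52°), v₂ = (sin 150°·cos 60°, cos 150°·cos 60°, −sin 60°).
The plane normal is n = v₁ × v₂ ∝ (-0.116, -0.680, 0.307).
Dip δ = arctan(|n_h|/n_z) = arctan(0.690/0.307) = 66.0°.
Dip direction = atan2(-0.116, -0.680) = 190° (azimuth of n's horizontal projection).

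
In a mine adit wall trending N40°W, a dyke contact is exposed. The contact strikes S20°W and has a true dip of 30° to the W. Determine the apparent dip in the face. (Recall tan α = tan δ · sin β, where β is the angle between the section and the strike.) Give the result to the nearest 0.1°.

The strike is S20°W and the section trends N40°W; the acute angle between them is β = 60°.
tan(apparent dip) = tan 30° · sin 60° = 0.5000
α = arctan(0.5000) = 26.57°

26.6°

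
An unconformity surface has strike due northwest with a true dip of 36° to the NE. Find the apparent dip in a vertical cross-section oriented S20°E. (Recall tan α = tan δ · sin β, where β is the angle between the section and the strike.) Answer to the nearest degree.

The section lies 25° from the strike.
tan α = tan 36° × sin 25° = 0.7265 × 0.4226 = 0.3071
α = arctan(0.3071) = 17.07°

17°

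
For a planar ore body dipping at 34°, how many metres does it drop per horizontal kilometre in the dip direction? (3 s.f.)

675 m

drop per km = 1000 × tan 34° = 1000 × 0.6745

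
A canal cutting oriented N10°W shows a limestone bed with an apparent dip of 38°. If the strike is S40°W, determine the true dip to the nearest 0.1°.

45.6°

The section is 50° from the strike.
tan(true dip) = tan 38° / sin 50° = 1.0199
δ = arctan(1.0199) = 45.56°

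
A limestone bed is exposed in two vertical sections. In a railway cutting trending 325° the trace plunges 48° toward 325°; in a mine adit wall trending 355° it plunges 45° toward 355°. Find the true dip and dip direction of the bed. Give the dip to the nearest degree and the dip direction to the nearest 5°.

true dip 48°, dip direction 330°

Represent each trace as a vector plunging at its apparent dip toward its trend (east-north-up frame): v₁ = (-0.384, 0.548, -0.743), v₂ = (-0.062, 0.704, -0.707).
Cross product v₁ × v₂ gives the pole to the plane: n ∝ (-0.136, 0.226, 0.237).
True dip = arccos(n_z / |n|) = arccos(0.6683) = 48.1°.
Dip direction = azimuth of (n_x, n_y) = atan2(-0.136, 0.226) = 329°.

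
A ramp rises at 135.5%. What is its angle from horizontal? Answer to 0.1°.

tan θ = 135.5/100 = 1.3550
θ = arctan(1.3550) = 53.57°

53.6°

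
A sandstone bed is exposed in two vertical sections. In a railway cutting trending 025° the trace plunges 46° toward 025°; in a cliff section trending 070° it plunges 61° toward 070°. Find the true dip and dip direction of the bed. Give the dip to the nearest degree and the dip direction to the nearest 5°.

Each apparent-dip line lies in the plane. As unit vectors (x east, y north, z up), v₁ plunges 46°→025° and v₂ plunges 61°→070°.
n = v₁ × v₂ = (0.431, 0.071, 0.238) (taken with n_z > 0).
Dip δ = arctan(|n_h|/n_z) = arctan(0.437/0.238) = 61.4°.
The horizontal component of n points toward azimuth atan2(n_x, n_y) = 81°, the dip direction.

true dip 61°, dip direction 080°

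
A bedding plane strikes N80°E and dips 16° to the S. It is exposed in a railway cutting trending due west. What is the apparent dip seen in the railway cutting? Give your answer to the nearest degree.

3°

The section lies 10° from the strike.
tan α = tan 16° × sin 10° = 0.2867 × 0.1736 = 0.0498
α = arctan(0.0498) = 2.85°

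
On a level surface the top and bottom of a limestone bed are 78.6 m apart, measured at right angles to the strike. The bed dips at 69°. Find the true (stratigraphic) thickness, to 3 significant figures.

True thickness t = w · sin(dip) = 78.6 × sin 69°
t = 78.6 × 0.9336 = 73.379 m

73.4 m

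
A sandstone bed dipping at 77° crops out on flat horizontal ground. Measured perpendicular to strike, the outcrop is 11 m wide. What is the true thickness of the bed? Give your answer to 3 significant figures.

True thickness t = w · sin(dip) = 11 × sin 77°
t = 11 × 0.9744 = 10.718 m

10.7 m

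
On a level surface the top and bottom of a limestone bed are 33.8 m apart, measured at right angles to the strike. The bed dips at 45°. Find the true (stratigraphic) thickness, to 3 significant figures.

True thickness t = w · sin(dip) = 33.8 × sin 45°
t = 33.8 × 0.7071 = 23.900 m

23.9 m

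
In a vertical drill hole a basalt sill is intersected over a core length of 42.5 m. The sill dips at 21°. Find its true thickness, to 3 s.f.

39.7 m

True thickness t = h · cos(dip) = 42.5 × cos 21°
t = 42.5 × 0.9336 = 39.677 m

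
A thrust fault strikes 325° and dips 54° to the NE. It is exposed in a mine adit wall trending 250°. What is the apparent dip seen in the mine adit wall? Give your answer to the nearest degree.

53°

Angle between strike (325°) and section (250°): β = 75°.
tan(apparent dip) = tan 54° · sin 75° = 1.3295
apparent dip = arctan 1.3295 = 53.05°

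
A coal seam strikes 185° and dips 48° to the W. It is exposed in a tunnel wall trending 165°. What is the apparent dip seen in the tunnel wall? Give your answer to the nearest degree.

21°

The strike is 185° and the section trends 165°; the acute angle between them is β = 20°.
tan α = tan 48° × sin 20° = 1.1106 × 0.3420 = 0.3799
apparent dip = arctan 0.3799 = 20.80°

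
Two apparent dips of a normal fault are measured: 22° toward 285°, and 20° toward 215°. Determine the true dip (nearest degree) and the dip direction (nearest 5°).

The two traces are lines in the plane: v₁ = (sin 285°·cos 22°, cos 285°·cos 22°, −sin 22°), v₂ = (sin 215°·cos 20°, cos 215°·cos 20°, −sin 20°).
Cross product v₁ × v₂ gives the pole to the plane: n ∝ (-0.370, -0.104, 0.819).
True dip = arccos(n_z / |n|) = arccos(0.9050) = 25.2°.
Dip direction = azimuth of (n_x, n_y) = atan2(-0.370, -0.104) = 254°.

true dip 25°, dip direction 255°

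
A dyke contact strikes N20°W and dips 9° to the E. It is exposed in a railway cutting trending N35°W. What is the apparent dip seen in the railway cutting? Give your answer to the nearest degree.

The strike is N20°W and the section trends N35°W; the acute angle between them is β = 15°.
tan α = tan 9° × sin 15° = 0.1584 × 0.2588 = 0.0410
apparent dip = arctan 0.0410 = 2.35°

2°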